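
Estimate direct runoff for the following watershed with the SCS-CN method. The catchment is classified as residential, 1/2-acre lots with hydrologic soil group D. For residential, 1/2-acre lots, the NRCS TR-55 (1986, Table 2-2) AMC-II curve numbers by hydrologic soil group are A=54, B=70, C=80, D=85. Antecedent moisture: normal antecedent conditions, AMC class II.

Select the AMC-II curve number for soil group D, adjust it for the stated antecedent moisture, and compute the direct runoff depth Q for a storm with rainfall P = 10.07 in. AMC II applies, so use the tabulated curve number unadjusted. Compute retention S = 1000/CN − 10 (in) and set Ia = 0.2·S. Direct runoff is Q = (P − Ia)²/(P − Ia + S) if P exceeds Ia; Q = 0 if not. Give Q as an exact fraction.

Q = 272877361/33182300 in ≈ 8.224 in

NRCS table: residential, 1/2-acre lots, soil group D → CN(II) = 85
CN(II) = 85; AMC II needs no correction.
S = 1000/85 − 10 = 30/17 in ≈ 1.765 in
Initial abstraction Ia = S/5 = (30/17)/5 = 6/17 ≈ 0.353 in
Since P=10.070 > Ia=0.353: effective rainfall P−Ia = 16519/1700 in
Runoff Q = (P−Ia)²/(P−Ia+S) = (9.717)²/(9.717+1.765) = 272877361/33182300 ≈ 8.224 in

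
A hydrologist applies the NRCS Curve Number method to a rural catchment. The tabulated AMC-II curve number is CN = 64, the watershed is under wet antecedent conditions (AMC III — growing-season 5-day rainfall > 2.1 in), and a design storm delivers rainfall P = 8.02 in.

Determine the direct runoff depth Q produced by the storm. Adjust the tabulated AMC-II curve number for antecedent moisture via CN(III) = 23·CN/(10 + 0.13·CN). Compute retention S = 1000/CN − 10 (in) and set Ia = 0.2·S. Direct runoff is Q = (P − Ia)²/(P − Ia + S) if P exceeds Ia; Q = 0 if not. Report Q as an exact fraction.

Wet (AMC III): CN(III) = 23·64/(10 + 0.13·64) = 1472/(458/25) = 18400/229 ≈ 80.349
Max retention: S = 1000/(18400/229) − 10 = 225/92 in (≈ 2.446 in)
Ia = 0.2·(225/92) = 45/92 in ≈ 0.489 in
P − Ia = 8.020 − 0.489 = 17321/2300 ≈ 7.531 in (> 0, runoff occurs)
Q: (17321/2300)² ÷ (11473/1150) = 300017041/52775800 in (≈ 5.685 in)

Q = 300017041/52775800 in ≈ 5.685 in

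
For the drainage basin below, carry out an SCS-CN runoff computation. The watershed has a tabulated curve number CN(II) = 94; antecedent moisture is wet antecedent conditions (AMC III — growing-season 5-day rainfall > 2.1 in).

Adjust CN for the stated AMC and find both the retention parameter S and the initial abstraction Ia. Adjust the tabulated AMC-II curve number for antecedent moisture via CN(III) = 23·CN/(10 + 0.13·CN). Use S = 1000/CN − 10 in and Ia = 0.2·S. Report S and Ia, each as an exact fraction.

Adjust CN=94 to AMC III: 23·94/(10 + 0.13·94) → 2162 ÷ (1111/50) = 108100/1111 ≈ 97.300
S = 1000/(108100/1111) − 10 = 300/1081 in ≈ 0.278 in
Ia = 0.2·(300/1081) = 60/1081 in ≈ 0.056 in

S = 300/1081 in ≈ 0.278 in; Ia = 60/1081 in ≈ 0.056 in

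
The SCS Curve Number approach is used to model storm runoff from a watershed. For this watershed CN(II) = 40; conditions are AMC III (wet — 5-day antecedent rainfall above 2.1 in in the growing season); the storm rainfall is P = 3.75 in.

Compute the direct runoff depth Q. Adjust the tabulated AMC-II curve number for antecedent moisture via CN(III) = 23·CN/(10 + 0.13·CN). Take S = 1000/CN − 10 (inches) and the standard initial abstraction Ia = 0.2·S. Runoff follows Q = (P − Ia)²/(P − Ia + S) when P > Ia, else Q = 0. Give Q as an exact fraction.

Q = 675/1012 in ≈ 0.667 in

Adjust CN=40 to AMC III: 23·40/(10 + 0.13·40) → 920 ÷ (76/5) = 1150/19 ≈ 60.526
Retention S: 1000/CN − 10 with CN=60.526 → S = 150/23 ≈ 6.522 in
Ia = 0.2·(150/23) = 30/23 in ≈ 1.304 in
P − Ia = 3.750 − 1.304 = 225/92 ≈ 2.446 in (> 0, runoff occurs)
Q: (225/92)² ÷ (825/92) = 675/1012 in (≈ 0.667 in)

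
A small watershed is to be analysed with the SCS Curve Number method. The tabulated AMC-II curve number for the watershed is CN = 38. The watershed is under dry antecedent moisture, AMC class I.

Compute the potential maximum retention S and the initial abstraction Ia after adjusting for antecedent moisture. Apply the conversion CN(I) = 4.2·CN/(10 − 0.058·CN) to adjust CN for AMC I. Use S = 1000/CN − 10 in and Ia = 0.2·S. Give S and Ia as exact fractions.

CN(I) from CN(II)=38: (4.2·38)/(10 − 0.058·38) = 39900/1949 ≈ 20.472
Max retention: S = 1000/(39900/1949) − 10 = 15500/399 in (≈ 38.847 in)
Ia = 0.2S: 0.2·38.847 = 7.769 in (exactly 3100/399)

S = 15500/399 in ≈ 38.847 in; Ia = 3100/399 in ≈ 7.769 in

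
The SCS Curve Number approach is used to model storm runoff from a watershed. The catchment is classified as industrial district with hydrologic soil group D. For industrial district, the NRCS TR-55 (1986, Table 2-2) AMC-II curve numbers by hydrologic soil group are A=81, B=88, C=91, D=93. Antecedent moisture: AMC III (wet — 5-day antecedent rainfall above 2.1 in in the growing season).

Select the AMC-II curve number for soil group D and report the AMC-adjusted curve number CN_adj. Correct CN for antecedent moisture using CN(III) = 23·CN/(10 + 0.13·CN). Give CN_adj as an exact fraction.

NRCS table: industrial district, soil group D → CN(II) = 93
CN(III) from CN(II)=93: (23·93)/(10 + 0.13·93) = 213900/2209 ≈ 96.831

CN_adj = 213900/2209 ≈ 96.831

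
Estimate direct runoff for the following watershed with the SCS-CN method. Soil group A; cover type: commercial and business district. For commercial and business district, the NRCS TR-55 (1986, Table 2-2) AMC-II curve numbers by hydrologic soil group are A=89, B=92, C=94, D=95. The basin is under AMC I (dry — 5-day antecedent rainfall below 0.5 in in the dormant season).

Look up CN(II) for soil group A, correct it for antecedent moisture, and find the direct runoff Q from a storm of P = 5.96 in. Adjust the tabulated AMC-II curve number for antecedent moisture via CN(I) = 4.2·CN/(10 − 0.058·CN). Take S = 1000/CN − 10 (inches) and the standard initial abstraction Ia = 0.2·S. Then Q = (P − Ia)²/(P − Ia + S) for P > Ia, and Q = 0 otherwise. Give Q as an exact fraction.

NRCS table: commercial and business district, soil group A → CN(II) = 89
Adjust CN=89 to AMC I: 4.2·89/(10 − 0.058·89) → (1869/5) ÷ (2419/500) = 186900/2419 ≈ 77.263
Retention S: 1000/CN − 10 with CN=77.263 → S = 5500/1869 ≈ 2.943 in
Ia = 0.2·(5500/1869) = 1100/1869 in ≈ 0.589 in
Excess rainfall: 5.960 − 0.589 = 5.371 in; P > Ia so Q > 0
Runoff Q = (P−Ia)²/(P−Ia+S) = (5.371)²/(5.371+2.943) = 62991462361/18151774725 ≈ 3.470 in

Q = 62991462361/18151774725 in ≈ 3.470 in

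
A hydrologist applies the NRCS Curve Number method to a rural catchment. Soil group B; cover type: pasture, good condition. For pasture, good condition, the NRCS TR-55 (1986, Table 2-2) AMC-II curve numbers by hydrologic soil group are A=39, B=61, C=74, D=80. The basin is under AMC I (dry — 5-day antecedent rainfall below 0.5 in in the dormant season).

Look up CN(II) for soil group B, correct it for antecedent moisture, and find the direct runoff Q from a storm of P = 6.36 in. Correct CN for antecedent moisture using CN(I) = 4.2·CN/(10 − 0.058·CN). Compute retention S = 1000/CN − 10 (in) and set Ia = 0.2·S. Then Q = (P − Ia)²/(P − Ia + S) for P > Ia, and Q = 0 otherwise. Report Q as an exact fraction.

Q = 1252664449/2112507775 in ≈ 0.593 in

NRCS table: pasture, good condition, soil group B → CN(II) = 61
Adjust CN=61 to AMC I: 4.2·61/(10 − 0.058·61) → (1281/5) ÷ (3231/500) = 42700/1077 ≈ 39.647
Retention S: 1000/CN − 10 with CN=39.647 → S = 6500/427 ≈ 15.222 in
Initial abstraction Ia = S/5 = (6500/427)/5 = 1300/427 ≈ 3.044 in
Since P=6.360 > Ia=3.044: effective rainfall P−Ia = 35393/10675 in
Q: (35393/10675)² ÷ (197893/10675) = 1252664449/2112507775 in (≈ 0.593 in)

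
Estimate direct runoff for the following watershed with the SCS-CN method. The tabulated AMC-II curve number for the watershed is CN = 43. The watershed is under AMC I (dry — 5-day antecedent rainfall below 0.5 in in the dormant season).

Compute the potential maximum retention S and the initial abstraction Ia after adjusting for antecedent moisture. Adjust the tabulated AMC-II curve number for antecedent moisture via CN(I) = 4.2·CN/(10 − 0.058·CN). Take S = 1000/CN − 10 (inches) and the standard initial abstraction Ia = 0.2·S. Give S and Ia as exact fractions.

Adjust CN=43 to AMC I: 4.2·43/(10 − 0.058·43) → (903/5) ÷ (3753/500) = 30100/1251 ≈ 24.061
Max retention: S = 1000/(30100/1251) − 10 = 9500/301 in (≈ 31.561 in)
Initial abstraction Ia = S/5 = (9500/301)/5 = 1900/301 ≈ 6.312 in

S = 9500/301 in ≈ 31.561 in; Ia = 1900/301 in ≈ 6.312 in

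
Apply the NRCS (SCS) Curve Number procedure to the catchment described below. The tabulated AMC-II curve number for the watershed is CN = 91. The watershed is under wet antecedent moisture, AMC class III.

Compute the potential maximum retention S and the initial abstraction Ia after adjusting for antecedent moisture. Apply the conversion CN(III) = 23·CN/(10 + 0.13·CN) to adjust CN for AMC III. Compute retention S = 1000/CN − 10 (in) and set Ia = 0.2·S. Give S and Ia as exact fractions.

S = 900/2093 in ≈ 0.430 in; Ia = 180/2093 in ≈ 0.086 in

Wet (AMC III): CN(III) = 23·91/(10 + 0.13·91) = 2093/(2183/100) = 209300/2183 ≈ 95.877
S = 1000/(209300/2183) − 10 = 900/2093 in ≈ 0.430 in
Initial abstraction Ia = S/5 = (900/2093)/5 = 180/2093 ≈ 0.086 in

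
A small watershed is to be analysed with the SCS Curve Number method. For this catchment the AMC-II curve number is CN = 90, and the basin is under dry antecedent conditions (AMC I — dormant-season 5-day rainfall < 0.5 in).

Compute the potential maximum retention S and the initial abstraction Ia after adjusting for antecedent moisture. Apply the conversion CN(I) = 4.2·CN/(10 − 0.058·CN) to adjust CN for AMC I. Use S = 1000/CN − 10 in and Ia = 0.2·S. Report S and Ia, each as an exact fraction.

S = 500/189 in ≈ 2.646 in; Ia = 100/189 in ≈ 0.529 in

CN(I) from CN(II)=90: (4.2·90)/(10 − 0.058·90) = 18900/239 ≈ 79.079
Max retention: S = 1000/(18900/239) − 10 = 500/189 in (≈ 2.646 in)
Initial abstraction Ia = S/5 = (500/189)/5 = 100/189 ≈ 0.529 in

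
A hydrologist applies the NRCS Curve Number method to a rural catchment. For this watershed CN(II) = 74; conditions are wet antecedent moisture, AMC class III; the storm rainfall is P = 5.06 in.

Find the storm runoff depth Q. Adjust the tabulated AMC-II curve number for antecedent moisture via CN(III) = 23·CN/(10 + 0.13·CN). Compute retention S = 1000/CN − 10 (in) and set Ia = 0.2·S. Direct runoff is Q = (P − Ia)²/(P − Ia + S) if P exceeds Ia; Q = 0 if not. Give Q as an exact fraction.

Q = 40926503809/11373742650 in ≈ 3.598 in

Wet (AMC III): CN(III) = 23·74/(10 + 0.13·74) = 1702/(981/50) = 85100/981 ≈ 86.748
Retention S: 1000/CN − 10 with CN=86.748 → S = 1300/851 ≈ 1.528 in
Initial abstraction Ia = S/5 = (1300/851)/5 = 260/851 ≈ 0.306 in
Since P=5.060 > Ia=0.306: effective rainfall P−Ia = 202303/42550 in
Q: (202303/42550)² ÷ (267303/42550) = 40926503809/11373742650 in (≈ 3.598 in)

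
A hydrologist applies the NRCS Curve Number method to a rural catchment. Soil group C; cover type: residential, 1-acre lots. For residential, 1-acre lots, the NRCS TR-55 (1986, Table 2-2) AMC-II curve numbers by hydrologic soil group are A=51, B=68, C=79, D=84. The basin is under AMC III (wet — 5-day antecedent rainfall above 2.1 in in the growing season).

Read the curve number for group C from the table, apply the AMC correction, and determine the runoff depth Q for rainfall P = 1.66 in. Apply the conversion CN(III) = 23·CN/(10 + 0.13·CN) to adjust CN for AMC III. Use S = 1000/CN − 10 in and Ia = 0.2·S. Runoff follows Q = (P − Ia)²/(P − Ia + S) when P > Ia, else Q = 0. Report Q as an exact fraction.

Q = 16850895721/21332579350 in ≈ 0.790 in

NRCS table: residential, 1-acre lots, soil group C → CN(II) = 79
CN(III) from CN(II)=79: (23·79)/(10 + 0.13·79) = 181700/2027 ≈ 89.640
Max retention: S = 1000/(181700/2027) − 10 = 2100/1817 in (≈ 1.156 in)
Ia = 0.2·(2100/1817) = 420/1817 in ≈ 0.231 in
P − Ia = 1.660 − 0.231 = 129811/90850 ≈ 1.429 in (> 0, runoff occurs)
Runoff Q = (P−Ia)²/(P−Ia+S) = (1.429)²/(1.429+1.156) = 16850895721/21332579350 ≈ 0.790 in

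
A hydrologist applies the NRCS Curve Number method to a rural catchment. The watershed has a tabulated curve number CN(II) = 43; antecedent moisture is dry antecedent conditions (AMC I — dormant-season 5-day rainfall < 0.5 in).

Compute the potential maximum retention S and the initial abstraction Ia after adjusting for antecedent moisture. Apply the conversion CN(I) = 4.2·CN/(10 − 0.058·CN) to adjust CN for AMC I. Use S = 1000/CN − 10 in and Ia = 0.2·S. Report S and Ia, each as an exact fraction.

CN(I) from CN(II)=43: (4.2·43)/(10 − 0.058·43) = 30100/1251 ≈ 24.061
Retention S: 1000/CN − 10 with CN=24.061 → S = 9500/301 ≈ 31.561 in
Ia = 0.2S: 0.2·31.561 = 6.312 in (exactly 1900/301)

S = 9500/301 in ≈ 31.561 in; Ia = 1900/301 in ≈ 6.312 in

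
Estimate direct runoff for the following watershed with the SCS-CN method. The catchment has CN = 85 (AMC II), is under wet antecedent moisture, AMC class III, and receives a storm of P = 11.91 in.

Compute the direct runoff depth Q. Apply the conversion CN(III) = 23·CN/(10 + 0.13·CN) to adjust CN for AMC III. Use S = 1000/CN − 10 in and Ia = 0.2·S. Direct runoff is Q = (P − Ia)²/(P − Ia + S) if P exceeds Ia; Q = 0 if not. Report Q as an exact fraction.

Wet (AMC III): CN(III) = 23·85/(10 + 0.13·85) = 1955/(421/20) = 39100/421 ≈ 92.874
S = 1000/(39100/421) − 10 = 300/391 in ≈ 0.767 in
Ia = 0.2S: 0.2·0.767 = 0.153 in (exactly 60/391)
Excess rainfall: 11.910 − 0.153 = 11.757 in; P > Ia so Q > 0
Q: (459681/39100)² ÷ (489681/39100) = 23478513529/2127391900 in (≈ 11.036 in)

Q = 23478513529/2127391900 in ≈ 11.036 in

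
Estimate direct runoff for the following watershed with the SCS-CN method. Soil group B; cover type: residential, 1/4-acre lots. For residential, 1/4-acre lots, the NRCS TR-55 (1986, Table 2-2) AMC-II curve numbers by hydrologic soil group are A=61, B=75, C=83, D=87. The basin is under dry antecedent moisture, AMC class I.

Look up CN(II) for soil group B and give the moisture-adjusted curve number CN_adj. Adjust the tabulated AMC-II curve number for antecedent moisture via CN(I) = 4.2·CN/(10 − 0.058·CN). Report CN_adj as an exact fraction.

NRCS table: residential, 1/4-acre lots, soil group B → CN(II) = 75
Dry (AMC I): CN(I) = 4.2·75/(10 − 0.058·75) = 315/(113/20) = 6300/113 ≈ 55.752

CN_adj = 6300/113 ≈ 55.752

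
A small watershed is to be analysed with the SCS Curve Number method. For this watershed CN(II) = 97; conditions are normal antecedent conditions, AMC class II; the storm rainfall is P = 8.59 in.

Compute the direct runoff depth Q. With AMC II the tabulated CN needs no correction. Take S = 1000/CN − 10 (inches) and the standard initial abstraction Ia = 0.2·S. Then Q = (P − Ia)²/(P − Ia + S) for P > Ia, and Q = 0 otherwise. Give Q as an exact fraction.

AMC II — tabulated CN = 97 applies directly.
Max retention: S = 1000/97 − 10 = 30/97 in (≈ 0.309 in)
Ia = 0.2S: 0.2·0.309 = 0.062 in (exactly 6/97)
P − Ia = 8.590 − 0.062 = 82723/9700 ≈ 8.528 in (> 0, runoff occurs)
Q: (82723/9700)² ÷ (85723/9700) = 6843094729/831513100 in (≈ 8.230 in)

Q = 6843094729/831513100 in ≈ 8.230 in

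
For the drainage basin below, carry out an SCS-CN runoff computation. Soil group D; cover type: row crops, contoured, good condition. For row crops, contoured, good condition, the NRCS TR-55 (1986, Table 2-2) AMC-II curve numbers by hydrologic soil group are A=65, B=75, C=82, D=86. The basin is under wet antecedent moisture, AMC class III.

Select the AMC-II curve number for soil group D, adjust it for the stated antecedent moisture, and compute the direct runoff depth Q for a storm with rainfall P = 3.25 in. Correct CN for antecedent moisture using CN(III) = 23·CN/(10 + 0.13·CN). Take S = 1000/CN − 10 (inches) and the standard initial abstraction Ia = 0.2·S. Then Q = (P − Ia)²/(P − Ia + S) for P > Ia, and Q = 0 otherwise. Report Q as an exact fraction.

NRCS table: row crops, contoured, good condition, soil group D → CN(II) = 86
Adjust CN=86 to AMC III: 23·86/(10 + 0.13·86) → 1978 ÷ (1059/50) = 98900/1059 ≈ 93.390
Retention S: 1000/CN − 10 with CN=93.390 → S = 700/989 ≈ 0.708 in
Ia = 0.2·(700/989) = 140/989 in ≈ 0.142 in
P − Ia = 3.250 − 0.142 = 12297/3956 ≈ 3.108 in (> 0, runoff occurs)
Q = (12297/3956)²/((12297/3956) + 700/989) = (151216209/15649936)/(15097/3956) = 151216209/59723732 in ≈ 2.532 in

Q = 151216209/59723732 in ≈ 2.532 in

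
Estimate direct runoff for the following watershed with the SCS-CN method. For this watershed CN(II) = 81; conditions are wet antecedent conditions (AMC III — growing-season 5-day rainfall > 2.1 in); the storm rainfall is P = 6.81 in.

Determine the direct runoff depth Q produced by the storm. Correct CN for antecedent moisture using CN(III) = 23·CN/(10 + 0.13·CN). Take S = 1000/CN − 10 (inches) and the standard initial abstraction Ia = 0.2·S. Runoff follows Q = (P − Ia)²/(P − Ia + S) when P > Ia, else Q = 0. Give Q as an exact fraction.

Q = 1514629874209/264676968900 in ≈ 5.723 in

Adjust CN=81 to AMC III: 23·81/(10 + 0.13·81) → 1863 ÷ (2053/100) = 186300/2053 ≈ 90.745
Max retention: S = 1000/(186300/2053) − 10 = 1900/1863 in (≈ 1.020 in)
Ia = 0.2S: 0.2·1.020 = 0.204 in (exactly 380/1863)
P − Ia = 6.810 − 0.204 = 1230703/186300 ≈ 6.606 in (> 0, runoff occurs)
Runoff Q = (P−Ia)²/(P−Ia+S) = (6.606)²/(6.606+1.020) = 1514629874209/264676968900 ≈ 5.723 in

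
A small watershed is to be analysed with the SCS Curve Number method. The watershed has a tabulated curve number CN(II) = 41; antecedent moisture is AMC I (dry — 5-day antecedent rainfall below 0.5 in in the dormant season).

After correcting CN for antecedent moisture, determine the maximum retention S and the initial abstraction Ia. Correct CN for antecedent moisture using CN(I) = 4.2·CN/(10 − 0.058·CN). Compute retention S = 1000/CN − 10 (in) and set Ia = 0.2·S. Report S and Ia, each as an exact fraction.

S = 29500/861 in ≈ 34.262 in; Ia = 5900/861 in ≈ 6.852 in

Adjust CN=41 to AMC I: 4.2·41/(10 − 0.058·41) → (861/5) ÷ (3811/500) = 86100/3811 ≈ 22.592
S = 1000/(86100/3811) − 10 = 29500/861 in ≈ 34.262 in
Ia = 0.2S: 0.2·34.262 = 6.852 in (exactly 5900/861)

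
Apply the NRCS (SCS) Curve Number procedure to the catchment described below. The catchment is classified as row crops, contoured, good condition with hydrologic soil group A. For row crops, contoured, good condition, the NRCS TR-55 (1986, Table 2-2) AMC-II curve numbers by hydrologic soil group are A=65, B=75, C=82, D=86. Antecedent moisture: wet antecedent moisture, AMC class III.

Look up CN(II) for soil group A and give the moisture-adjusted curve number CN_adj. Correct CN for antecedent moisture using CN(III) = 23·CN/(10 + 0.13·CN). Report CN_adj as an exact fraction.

CN_adj = 29900/369 ≈ 81.030

NRCS table: row crops, contoured, good condition, soil group A → CN(II) = 65
CN(III) from CN(II)=65: (23·65)/(10 + 0.13·65) = 29900/369 ≈ 81.030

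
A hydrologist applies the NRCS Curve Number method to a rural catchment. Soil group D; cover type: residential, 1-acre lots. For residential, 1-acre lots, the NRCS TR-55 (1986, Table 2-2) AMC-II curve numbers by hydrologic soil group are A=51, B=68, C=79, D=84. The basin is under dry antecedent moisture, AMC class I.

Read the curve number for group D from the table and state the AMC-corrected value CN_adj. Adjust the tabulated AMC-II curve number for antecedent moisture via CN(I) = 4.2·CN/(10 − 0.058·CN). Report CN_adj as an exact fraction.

CN_adj = 44100/641 ≈ 68.799

NRCS table: residential, 1-acre lots, soil group D → CN(II) = 84
Adjust CN=84 to AMC I: 4.2·84/(10 − 0.058·84) → (1764/5) ÷ (641/125) = 44100/641 ≈ 68.799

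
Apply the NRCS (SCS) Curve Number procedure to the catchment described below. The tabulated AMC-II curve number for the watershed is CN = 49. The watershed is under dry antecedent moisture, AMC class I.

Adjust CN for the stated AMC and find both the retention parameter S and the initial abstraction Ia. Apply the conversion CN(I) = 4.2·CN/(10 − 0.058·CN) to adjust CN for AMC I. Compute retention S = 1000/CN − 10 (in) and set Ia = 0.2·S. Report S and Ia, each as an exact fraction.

CN(I) from CN(II)=49: (4.2·49)/(10 − 0.058·49) = 34300/1193 ≈ 28.751
S = 1000/(34300/1193) − 10 = 8500/343 in ≈ 24.781 in
Initial abstraction Ia = S/5 = (8500/343)/5 = 1700/343 ≈ 4.956 in

S = 8500/343 in ≈ 24.781 in; Ia = 1700/343 in ≈ 4.956 in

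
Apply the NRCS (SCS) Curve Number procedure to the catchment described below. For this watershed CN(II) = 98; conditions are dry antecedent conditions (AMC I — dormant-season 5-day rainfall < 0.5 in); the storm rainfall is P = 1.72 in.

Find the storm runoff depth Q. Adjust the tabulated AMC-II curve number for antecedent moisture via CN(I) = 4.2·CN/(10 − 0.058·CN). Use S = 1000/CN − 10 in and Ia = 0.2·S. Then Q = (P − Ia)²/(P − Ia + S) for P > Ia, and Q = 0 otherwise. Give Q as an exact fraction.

Q = 1742812009/1395504075 in ≈ 1.249 in

Dry (AMC I): CN(I) = 4.2·98/(10 − 0.058·98) = (2058/5)/(1079/250) = 102900/1079 ≈ 95.366
Retention S: 1000/CN − 10 with CN=95.366 → S = 500/1029 ≈ 0.486 in
Ia = 0.2·(500/1029) = 100/1029 in ≈ 0.097 in
Since P=1.720 > Ia=0.097: effective rainfall P−Ia = 41747/25725 in
Q = (41747/25725)²/((41747/25725) + 500/1029) = (1742812009/661775625)/(54247/25725) = 1742812009/1395504075 in ≈ 1.249 in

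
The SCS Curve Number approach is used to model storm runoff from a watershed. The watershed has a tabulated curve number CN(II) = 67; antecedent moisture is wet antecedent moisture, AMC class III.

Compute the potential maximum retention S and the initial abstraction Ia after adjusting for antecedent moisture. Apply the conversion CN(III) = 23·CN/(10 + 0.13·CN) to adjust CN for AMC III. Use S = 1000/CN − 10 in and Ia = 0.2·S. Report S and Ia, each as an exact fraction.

S = 3300/1541 in ≈ 2.141 in; Ia = 660/1541 in ≈ 0.428 in

Adjust CN=67 to AMC III: 23·67/(10 + 0.13·67) → 1541 ÷ (1871/100) = 154100/1871 ≈ 82.362
Max retention: S = 1000/(154100/1871) − 10 = 3300/1541 in (≈ 2.141 in)
Initial abstraction Ia = S/5 = (3300/1541)/5 = 660/1541 ≈ 0.428 in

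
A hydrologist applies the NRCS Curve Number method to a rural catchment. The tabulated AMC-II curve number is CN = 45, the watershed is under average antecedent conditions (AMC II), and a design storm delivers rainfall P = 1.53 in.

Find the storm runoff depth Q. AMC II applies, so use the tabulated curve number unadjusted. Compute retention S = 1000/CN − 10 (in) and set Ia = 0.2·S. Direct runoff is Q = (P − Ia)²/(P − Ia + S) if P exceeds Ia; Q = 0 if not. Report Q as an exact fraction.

AMC II — tabulated CN = 45 applies directly.
S = 1000/45 − 10 = 110/9 in ≈ 12.222 in
Ia = 0.2S: 0.2·12.222 = 2.444 in (exactly 22/9)
P = 1.530 ≤ Ia = 2.444 in: entire storm abstracted, Q = 0.

Q = 0 in ≈ 0.000 in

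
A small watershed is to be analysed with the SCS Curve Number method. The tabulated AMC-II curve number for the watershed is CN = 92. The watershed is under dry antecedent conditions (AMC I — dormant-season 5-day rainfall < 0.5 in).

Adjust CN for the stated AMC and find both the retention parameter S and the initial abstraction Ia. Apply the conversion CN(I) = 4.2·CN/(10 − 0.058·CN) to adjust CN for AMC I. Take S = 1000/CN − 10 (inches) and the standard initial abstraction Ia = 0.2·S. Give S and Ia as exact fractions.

S = 1000/483 in ≈ 2.070 in; Ia = 200/483 in ≈ 0.414 in

Adjust CN=92 to AMC I: 4.2·92/(10 − 0.058·92) → (1932/5) ÷ (583/125) = 48300/583 ≈ 82.847
S = 1000/(48300/583) − 10 = 1000/483 in ≈ 2.070 in
Initial abstraction Ia = S/5 = (1000/483)/5 = 200/483 ≈ 0.414 in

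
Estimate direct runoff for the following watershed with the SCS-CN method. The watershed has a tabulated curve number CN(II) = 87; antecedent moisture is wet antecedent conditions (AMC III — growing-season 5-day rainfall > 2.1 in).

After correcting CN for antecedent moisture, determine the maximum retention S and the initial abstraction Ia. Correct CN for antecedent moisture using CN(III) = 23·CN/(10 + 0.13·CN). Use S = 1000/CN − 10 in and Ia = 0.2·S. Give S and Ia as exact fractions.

Adjust CN=87 to AMC III: 23·87/(10 + 0.13·87) → 2001 ÷ (2131/100) = 200100/2131 ≈ 93.900
Retention S: 1000/CN − 10 with CN=93.900 → S = 1300/2001 ≈ 0.650 in
Ia = 0.2S: 0.2·0.650 = 0.130 in (exactly 260/2001)

S = 1300/2001 in ≈ 0.650 in; Ia = 260/2001 in ≈ 0.130 in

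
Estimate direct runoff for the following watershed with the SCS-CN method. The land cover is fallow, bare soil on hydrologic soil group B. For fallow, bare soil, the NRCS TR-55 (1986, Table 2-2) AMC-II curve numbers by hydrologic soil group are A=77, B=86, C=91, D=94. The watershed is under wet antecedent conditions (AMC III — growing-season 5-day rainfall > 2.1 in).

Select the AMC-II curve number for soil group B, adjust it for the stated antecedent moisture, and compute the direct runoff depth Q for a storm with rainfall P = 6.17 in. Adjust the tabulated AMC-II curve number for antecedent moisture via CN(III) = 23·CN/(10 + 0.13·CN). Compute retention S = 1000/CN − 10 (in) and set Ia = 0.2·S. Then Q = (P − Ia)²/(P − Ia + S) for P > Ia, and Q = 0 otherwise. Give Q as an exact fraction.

Q = 355469941369/65888465700 in ≈ 5.395 in

NRCS table: fallow, bare soil, soil group B → CN(II) = 86
Wet (AMC III): CN(III) = 23·86/(10 + 0.13·86) = 1978/(1059/50) = 98900/1059 ≈ 93.390
S = 1000/(98900/1059) − 10 = 700/989 in ≈ 0.708 in
Ia = 0.2S: 0.2·0.708 = 0.142 in (exactly 140/989)
P − Ia = 6.170 − 0.142 = 596213/98900 ≈ 6.028 in (> 0, runoff occurs)
Q = (596213/98900)²/((596213/98900) + 700/989) = (355469941369/9781210000)/(666213/98900) = 355469941369/65888465700 in ≈ 5.395 in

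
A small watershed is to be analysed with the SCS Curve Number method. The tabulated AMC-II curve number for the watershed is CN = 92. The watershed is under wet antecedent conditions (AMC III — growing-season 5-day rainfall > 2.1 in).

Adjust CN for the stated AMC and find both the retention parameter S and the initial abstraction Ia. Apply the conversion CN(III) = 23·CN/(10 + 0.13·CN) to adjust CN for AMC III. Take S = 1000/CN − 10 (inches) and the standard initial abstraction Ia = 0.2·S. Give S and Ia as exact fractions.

S = 200/529 in ≈ 0.378 in; Ia = 40/529 in ≈ 0.076 in

Adjust CN=92 to AMC III: 23·92/(10 + 0.13·92) → 2116 ÷ (549/25) = 52900/549 ≈ 96.357
Retention S: 1000/CN − 10 with CN=96.357 → S = 200/529 ≈ 0.378 in
Ia = 0.2S: 0.2·0.378 = 0.076 in (exactly 40/529)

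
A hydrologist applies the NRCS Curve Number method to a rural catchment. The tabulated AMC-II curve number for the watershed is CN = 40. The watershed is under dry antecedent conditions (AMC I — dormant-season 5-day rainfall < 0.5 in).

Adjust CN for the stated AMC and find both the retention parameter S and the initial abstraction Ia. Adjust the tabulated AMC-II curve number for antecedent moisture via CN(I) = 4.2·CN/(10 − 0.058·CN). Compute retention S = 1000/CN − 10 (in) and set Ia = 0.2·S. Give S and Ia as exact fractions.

CN(I) from CN(II)=40: (4.2·40)/(10 − 0.058·40) = 175/8 ≈ 21.875
Retention S: 1000/CN − 10 with CN=21.875 → S = 250/7 ≈ 35.714 in
Ia = 0.2S: 0.2·35.714 = 7.143 in (exactly 50/7)

S = 250/7 in ≈ 35.714 in; Ia = 50/7 in ≈ 7.143 in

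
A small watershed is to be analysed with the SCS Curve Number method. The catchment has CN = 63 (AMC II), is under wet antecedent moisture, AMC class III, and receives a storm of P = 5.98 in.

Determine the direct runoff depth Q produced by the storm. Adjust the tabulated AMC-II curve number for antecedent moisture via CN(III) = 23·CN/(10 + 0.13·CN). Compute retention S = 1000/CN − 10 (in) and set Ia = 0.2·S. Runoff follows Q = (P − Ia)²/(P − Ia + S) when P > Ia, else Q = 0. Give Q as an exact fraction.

Adjust CN=63 to AMC III: 23·63/(10 + 0.13·63) → 1449 ÷ (1819/100) = 144900/1819 ≈ 79.659
Retention S: 1000/CN − 10 with CN=79.659 → S = 3700/1449 ≈ 2.553 in
Ia = 0.2·(3700/1449) = 740/1449 in ≈ 0.511 in
Excess rainfall: 5.980 − 0.511 = 5.469 in; P > Ia so Q > 0
Runoff Q = (P−Ia)²/(P−Ia+S) = (5.469)²/(5.469+2.553) = 157014855001/42111634950 ≈ 3.729 in

Q = 157014855001/42111634950 in ≈ 3.729 in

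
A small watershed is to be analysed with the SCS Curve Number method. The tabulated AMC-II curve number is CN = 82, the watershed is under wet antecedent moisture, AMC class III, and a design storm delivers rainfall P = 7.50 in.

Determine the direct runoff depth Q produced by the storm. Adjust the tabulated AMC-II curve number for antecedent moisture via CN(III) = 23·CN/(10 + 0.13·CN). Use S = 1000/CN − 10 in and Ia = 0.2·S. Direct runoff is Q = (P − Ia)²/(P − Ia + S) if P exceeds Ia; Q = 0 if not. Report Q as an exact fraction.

Wet (AMC III): CN(III) = 23·82/(10 + 0.13·82) = 1886/(1033/50) = 94300/1033 ≈ 91.288
Max retention: S = 1000/(94300/1033) − 10 = 900/943 in (≈ 0.954 in)
Initial abstraction Ia = S/5 = (900/943)/5 = 180/943 ≈ 0.191 in
P − Ia = 7.500 − 0.191 = 13785/1886 ≈ 7.309 in (> 0, runoff occurs)
Q = (13785/1886)²/((13785/1886) + 900/943) = (190026225/3556996)/(15585/1886) = 12668415/1959554 in ≈ 6.465 in

Q = 12668415/1959554 in ≈ 6.465 in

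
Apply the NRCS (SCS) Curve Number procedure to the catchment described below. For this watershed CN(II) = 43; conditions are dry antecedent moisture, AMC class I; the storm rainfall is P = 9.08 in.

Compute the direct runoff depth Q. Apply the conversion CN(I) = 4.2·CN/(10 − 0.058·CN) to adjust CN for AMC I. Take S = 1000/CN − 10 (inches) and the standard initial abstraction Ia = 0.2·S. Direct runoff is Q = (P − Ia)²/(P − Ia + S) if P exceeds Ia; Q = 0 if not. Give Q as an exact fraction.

Q = 433763929/1943910675 in ≈ 0.223 in

Adjust CN=43 to AMC I: 4.2·43/(10 − 0.058·43) → (903/5) ÷ (3753/500) = 30100/1251 ≈ 24.061
S = 1000/(30100/1251) − 10 = 9500/301 in ≈ 31.561 in
Ia = 0.2·(9500/301) = 1900/301 in ≈ 6.312 in
Since P=9.080 > Ia=6.312: effective rainfall P−Ia = 20827/7525 in
Q = (20827/7525)²/((20827/7525) + 9500/301) = (433763929/56625625)/(258327/7525) = 433763929/1943910675 in ≈ 0.223 in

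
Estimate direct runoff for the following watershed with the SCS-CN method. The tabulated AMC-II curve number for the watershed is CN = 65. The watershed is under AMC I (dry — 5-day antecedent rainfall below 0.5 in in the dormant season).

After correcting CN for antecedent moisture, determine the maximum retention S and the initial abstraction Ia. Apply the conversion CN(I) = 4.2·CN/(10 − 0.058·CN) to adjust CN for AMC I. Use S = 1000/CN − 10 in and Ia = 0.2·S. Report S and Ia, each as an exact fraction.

S = 500/39 in ≈ 12.821 in; Ia = 100/39 in ≈ 2.564 in

Adjust CN=65 to AMC I: 4.2·65/(10 − 0.058·65) → 273 ÷ (623/100) = 3900/89 ≈ 43.820
Retention S: 1000/CN − 10 with CN=43.820 → S = 500/39 ≈ 12.821 in
Ia = 0.2S: 0.2·12.821 = 2.564 in (exactly 100/39)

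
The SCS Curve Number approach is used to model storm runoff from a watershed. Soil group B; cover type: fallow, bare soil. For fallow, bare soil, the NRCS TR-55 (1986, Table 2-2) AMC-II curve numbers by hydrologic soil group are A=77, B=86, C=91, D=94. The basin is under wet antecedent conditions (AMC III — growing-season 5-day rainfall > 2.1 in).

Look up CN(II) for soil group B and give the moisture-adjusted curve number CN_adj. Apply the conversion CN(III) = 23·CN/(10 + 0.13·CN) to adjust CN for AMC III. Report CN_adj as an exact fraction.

NRCS table: fallow, bare soil, soil group B → CN(II) = 86
Adjust CN=86 to AMC III: 23·86/(10 + 0.13·86) → 1978 ÷ (1059/50) = 98900/1059 ≈ 93.390

CN_adj = 98900/1059 ≈ 93.390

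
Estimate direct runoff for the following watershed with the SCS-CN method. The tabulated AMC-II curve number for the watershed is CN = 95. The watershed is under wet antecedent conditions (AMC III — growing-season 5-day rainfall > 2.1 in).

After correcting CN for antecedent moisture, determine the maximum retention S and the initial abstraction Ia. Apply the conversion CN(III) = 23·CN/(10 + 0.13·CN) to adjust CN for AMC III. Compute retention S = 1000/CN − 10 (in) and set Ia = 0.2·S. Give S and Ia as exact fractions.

Adjust CN=95 to AMC III: 23·95/(10 + 0.13·95) → 2185 ÷ (447/20) = 43700/447 ≈ 97.763
Retention S: 1000/CN − 10 with CN=97.763 → S = 100/437 ≈ 0.229 in
Ia = 0.2S: 0.2·0.229 = 0.046 in (exactly 20/437)

S = 100/437 in ≈ 0.229 in; Ia = 20/437 in ≈ 0.046 in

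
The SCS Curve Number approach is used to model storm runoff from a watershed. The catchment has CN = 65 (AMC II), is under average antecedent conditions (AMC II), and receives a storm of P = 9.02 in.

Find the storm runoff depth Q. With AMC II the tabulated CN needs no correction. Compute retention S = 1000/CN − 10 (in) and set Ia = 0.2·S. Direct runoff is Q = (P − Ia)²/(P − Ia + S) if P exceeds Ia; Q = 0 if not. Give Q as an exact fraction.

AMC II — tabulated CN = 65 applies directly.
Retention S: 1000/CN − 10 with CN=65.000 → S = 70/13 ≈ 5.385 in
Initial abstraction Ia = S/5 = (70/13)/5 = 14/13 ≈ 1.077 in
P − Ia = 9.020 − 1.077 = 5163/650 ≈ 7.943 in (> 0, runoff occurs)
Q: (5163/650)² ÷ (8663/650) = 26656569/5630950 in (≈ 4.734 in)

Q = 26656569/5630950 in ≈ 4.734 in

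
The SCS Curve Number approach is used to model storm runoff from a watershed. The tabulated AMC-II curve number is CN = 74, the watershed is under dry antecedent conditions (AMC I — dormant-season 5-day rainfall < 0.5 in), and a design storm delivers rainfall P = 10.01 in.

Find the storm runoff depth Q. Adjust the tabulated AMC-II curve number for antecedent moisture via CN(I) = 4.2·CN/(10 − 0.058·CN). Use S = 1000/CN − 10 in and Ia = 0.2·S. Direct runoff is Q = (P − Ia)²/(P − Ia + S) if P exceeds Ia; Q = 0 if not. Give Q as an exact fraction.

CN(I) from CN(II)=74: (4.2·74)/(10 − 0.058·74) = 77700/1427 ≈ 54.450
S = 1000/(77700/1427) − 10 = 6500/777 in ≈ 8.366 in
Ia = 0.2·(6500/777) = 1300/777 in ≈ 1.673 in
Excess rainfall: 10.010 − 1.673 = 8.337 in; P > Ia so Q > 0
Runoff Q = (P−Ia)²/(P−Ia+S) = (8.337)²/(8.337+8.366) = 32278080133/7756713300 ≈ 4.161 in

Q = 32278080133/7756713300 in ≈ 4.161 in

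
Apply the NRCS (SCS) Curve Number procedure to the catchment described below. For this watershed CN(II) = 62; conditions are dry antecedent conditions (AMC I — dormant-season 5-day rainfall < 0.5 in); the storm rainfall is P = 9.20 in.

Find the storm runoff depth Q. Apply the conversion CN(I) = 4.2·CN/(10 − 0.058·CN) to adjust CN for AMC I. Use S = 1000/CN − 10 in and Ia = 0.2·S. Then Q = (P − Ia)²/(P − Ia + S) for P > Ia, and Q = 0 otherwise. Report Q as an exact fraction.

CN(I) from CN(II)=62: (4.2·62)/(10 − 0.058·62) = 65100/1601 ≈ 40.662
Max retention: S = 1000/(65100/1601) − 10 = 9500/651 in (≈ 14.593 in)
Ia = 0.2S: 0.2·14.593 = 2.919 in (exactly 1900/651)
P − Ia = 9.200 − 2.919 = 20446/3255 ≈ 6.281 in (> 0, runoff occurs)
Q = (20446/3255)²/((20446/3255) + 9500/651) = (418038916/10595025)/(67946/3255) = 209019458/110582115 in ≈ 1.890 in

Q = 209019458/110582115 in ≈ 1.890 in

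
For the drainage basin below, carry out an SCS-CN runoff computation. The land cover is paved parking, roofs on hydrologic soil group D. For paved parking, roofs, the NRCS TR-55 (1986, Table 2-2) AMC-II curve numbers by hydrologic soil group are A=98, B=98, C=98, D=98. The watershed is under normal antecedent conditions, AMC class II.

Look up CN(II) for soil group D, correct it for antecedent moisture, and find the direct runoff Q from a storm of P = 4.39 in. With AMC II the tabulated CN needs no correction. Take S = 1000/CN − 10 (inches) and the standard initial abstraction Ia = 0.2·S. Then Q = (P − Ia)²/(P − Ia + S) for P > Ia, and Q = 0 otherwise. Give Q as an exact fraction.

Q = 454158721/109323900 in ≈ 4.154 in

NRCS table: paved parking, roofs, soil group D → CN(II) = 98
CN(II) = 98; AMC II needs no correction.
Retention S: 1000/CN − 10 with CN=98.000 → S = 10/49 ≈ 0.204 in
Initial abstraction Ia = S/5 = (10/49)/5 = 2/49 ≈ 0.041 in
Excess rainfall: 4.390 − 0.041 = 4.349 in; P > Ia so Q > 0
Q = (21311/4900)²/((21311/4900) + 10/49) = (454158721/24010000)/(22311/4900) = 454158721/109323900 in ≈ 4.154 in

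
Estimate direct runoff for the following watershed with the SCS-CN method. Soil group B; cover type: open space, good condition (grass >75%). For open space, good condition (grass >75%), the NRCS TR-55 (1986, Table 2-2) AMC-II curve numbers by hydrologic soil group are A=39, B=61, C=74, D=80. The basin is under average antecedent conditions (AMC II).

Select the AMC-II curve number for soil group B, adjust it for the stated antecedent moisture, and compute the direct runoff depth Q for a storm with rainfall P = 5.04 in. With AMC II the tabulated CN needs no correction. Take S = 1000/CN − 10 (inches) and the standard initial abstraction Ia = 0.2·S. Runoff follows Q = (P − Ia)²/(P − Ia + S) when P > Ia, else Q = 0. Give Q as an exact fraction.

Q = 5483616/3936025 in ≈ 1.393 in

NRCS table: open space, good condition (grass >75%), soil group B → CN(II) = 61
AMC II — tabulated CN = 61 applies directly.
S = 1000/61 − 10 = 390/61 in ≈ 6.393 in
Ia = 0.2S: 0.2·6.393 = 1.279 in (exactly 78/61)
P − Ia = 5.040 − 1.279 = 5736/1525 ≈ 3.761 in (> 0, runoff occurs)
Q = (5736/1525)²/((5736/1525) + 390/61) = (32901696/2325625)/(15486/1525) = 5483616/3936025 in ≈ 1.393 in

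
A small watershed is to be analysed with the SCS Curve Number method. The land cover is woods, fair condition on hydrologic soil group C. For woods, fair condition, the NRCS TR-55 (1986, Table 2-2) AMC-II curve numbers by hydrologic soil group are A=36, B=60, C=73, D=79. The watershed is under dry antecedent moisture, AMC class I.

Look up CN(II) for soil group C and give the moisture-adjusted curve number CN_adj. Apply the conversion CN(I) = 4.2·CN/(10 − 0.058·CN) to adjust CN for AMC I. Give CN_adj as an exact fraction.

CN_adj = 51100/961 ≈ 53.174

NRCS table: woods, fair condition, soil group C → CN(II) = 73
Adjust CN=73 to AMC I: 4.2·73/(10 − 0.058·73) → (1533/5) ÷ (2883/500) = 51100/961 ≈ 53.174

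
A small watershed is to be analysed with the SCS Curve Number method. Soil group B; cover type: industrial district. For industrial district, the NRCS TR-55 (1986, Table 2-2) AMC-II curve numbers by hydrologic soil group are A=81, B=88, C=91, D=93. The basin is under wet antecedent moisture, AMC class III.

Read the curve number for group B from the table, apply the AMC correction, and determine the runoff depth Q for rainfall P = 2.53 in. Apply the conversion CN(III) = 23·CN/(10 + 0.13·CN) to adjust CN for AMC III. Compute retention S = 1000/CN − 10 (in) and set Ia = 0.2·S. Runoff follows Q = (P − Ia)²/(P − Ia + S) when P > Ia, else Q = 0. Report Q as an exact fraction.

Q = 3722098081/1923027700 in ≈ 1.936 in

NRCS table: industrial district, soil group B → CN(II) = 88
Adjust CN=88 to AMC III: 23·88/(10 + 0.13·88) → 2024 ÷ (536/25) = 6325/67 ≈ 94.403
S = 1000/(6325/67) − 10 = 150/253 in ≈ 0.593 in
Initial abstraction Ia = S/5 = (150/253)/5 = 30/253 ≈ 0.119 in
P − Ia = 2.530 − 0.119 = 61009/25300 ≈ 2.411 in (> 0, runoff occurs)
Q: (61009/25300)² ÷ (76009/25300) = 3722098081/1923027700 in (≈ 1.936 in)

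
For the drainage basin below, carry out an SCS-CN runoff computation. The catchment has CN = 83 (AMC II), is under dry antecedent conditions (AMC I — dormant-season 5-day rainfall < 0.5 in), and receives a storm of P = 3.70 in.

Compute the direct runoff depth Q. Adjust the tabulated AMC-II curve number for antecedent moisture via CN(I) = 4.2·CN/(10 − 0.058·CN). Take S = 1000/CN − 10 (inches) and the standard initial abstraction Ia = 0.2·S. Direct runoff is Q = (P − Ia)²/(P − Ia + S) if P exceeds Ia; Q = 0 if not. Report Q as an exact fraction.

Dry (AMC I): CN(I) = 4.2·83/(10 − 0.058·83) = (1743/5)/(2593/500) = 174300/2593 ≈ 67.219
Retention S: 1000/CN − 10 with CN=67.219 → S = 8500/1743 ≈ 4.877 in
Initial abstraction Ia = S/5 = (8500/1743)/5 = 1700/1743 ≈ 0.975 in
Since P=3.700 > Ia=0.975: effective rainfall P−Ia = 47491/17430 in
Q: (47491/17430)² ÷ (132491/17430) = 2255395081/2309318130 in (≈ 0.977 in)

Q = 2255395081/2309318130 in ≈ 0.977 in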